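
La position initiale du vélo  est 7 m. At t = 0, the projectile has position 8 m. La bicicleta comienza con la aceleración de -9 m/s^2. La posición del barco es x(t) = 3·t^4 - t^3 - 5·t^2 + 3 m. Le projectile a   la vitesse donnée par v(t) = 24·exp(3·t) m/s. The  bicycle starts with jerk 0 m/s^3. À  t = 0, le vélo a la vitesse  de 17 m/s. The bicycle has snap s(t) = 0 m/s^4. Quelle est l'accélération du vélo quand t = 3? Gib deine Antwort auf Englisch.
Starting from snap s(t) = 0, we take 2 integrals. The antiderivative of snap is jerk. Using j(0) = 0, we get j(t) = 0. Taking ∫j(t)dt and applying a(0) = -9, we find a(t) = -9. From the given acceleration equation a(t) = -9, we substitute t = 3 to get a = -9.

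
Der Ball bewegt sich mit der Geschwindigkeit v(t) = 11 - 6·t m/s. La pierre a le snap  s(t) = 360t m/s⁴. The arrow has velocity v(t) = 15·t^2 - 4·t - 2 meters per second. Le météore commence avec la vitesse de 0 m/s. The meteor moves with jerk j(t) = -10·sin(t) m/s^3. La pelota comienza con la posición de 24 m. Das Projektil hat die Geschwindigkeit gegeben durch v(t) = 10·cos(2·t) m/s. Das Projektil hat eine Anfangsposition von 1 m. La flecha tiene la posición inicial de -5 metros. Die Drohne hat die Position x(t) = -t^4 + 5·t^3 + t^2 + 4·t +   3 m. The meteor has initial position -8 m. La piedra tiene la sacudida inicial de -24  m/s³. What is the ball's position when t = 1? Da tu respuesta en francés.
Nous devons intégrer notre équation de la vitesse v(t) = 11 - 6·t 1 fois. En prenant ∫v(t)dt et en appliquant x(0) = 24, nous trouvons x(t) = -3·t^2 + 11·t + 24. En utilisant x(t) = -3·t^2 + 11·t + 24 et en substituant t = 1, nous trouvons x = 32.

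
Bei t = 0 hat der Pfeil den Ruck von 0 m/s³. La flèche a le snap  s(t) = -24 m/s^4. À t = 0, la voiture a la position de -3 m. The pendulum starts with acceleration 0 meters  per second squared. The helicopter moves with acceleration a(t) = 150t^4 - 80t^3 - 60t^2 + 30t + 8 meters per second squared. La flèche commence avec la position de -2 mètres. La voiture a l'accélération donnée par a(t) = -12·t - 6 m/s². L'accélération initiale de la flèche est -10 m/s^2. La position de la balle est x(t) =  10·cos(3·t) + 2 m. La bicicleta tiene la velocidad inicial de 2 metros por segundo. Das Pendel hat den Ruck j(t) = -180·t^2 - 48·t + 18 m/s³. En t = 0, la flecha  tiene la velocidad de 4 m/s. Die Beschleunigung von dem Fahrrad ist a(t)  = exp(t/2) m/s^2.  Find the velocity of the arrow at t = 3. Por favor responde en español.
Necesitamos integrar nuestra ecuación del snap s(t) = -24 3 veces. La antiderivada del snap, con j(0) = 0, da la sacudida: j(t) = -24·t. La integral de la sacudida es la aceleración. Usando a(0) = -10, obtenemos a(t) = -12·t^2 - 10. Integrando la aceleración y usando la condición inicial v(0) = 4, obtenemos v(t) = -4·t^3 - 10·t + 4. Tenemos la velocidad v(t) = -4·t^3 - 10·t + 4. Sustituyendo t = 3: v(3) = -134.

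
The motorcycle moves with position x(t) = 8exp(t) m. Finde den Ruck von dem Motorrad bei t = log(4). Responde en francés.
Nous devons dériver notre équation de la position x(t) = 8·exp(t) 3 fois. En prenant d/dt de x(t), nous trouvons v(t) = 8·exp(t). La dérivée de la vitesse donne l'accélération: a(t) = 8·exp(t). La dérivée de l'accélération donne le jerk: j(t) = 8·exp(t). Nous avons le jerk j(t) = 8·exp(t). En substituant t = log(4): j(log(4)) = 32.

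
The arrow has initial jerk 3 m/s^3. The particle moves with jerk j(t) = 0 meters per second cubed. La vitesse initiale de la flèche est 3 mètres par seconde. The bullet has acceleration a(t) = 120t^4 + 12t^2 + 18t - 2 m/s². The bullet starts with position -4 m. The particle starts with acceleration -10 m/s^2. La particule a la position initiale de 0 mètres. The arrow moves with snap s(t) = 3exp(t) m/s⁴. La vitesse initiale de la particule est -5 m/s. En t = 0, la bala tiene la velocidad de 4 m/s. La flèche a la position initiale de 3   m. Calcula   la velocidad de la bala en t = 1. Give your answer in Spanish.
Para resolver esto, necesitamos tomar 1 integral de nuestra ecuación de la aceleración a(t) = 120·t^4 + 12·t^2 + 18·t - 2. Integrando la aceleración y usando la condición inicial v(0) = 4, obtenemos v(t) = 24·t^5 + 4·t^3 + 9·t^2 - 2·t + 4. Usando v(t) = 24·t^5 + 4·t^3 + 9·t^2 - 2·t + 4 y sustituyendo t = 1, encontramos v = 39.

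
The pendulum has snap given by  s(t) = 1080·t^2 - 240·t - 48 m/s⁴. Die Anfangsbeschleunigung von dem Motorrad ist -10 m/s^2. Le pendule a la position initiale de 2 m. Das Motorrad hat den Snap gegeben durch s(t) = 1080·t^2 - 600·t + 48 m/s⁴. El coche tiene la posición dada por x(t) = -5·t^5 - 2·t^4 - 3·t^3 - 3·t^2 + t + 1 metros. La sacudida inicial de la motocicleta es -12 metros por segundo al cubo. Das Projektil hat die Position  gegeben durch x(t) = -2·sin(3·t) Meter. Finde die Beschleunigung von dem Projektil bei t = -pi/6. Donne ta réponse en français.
Pour résoudre ceci, nous devons prendre 2 dérivées de notre équation de la position x(t) = -2·sin(3·t). En prenant d/dt de x(t), nous trouvons v(t) = -6·cos(3·t). En dérivant la vitesse, nous obtenons l'accélération: a(t) = 18·sin(3·t). En utilisant a(t) = 18·sin(3·t) et en substituant t = -pi/6, nous trouvons a = -18.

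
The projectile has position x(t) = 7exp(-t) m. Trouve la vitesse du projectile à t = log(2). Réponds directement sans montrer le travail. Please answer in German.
Die Antwort ist -7/2.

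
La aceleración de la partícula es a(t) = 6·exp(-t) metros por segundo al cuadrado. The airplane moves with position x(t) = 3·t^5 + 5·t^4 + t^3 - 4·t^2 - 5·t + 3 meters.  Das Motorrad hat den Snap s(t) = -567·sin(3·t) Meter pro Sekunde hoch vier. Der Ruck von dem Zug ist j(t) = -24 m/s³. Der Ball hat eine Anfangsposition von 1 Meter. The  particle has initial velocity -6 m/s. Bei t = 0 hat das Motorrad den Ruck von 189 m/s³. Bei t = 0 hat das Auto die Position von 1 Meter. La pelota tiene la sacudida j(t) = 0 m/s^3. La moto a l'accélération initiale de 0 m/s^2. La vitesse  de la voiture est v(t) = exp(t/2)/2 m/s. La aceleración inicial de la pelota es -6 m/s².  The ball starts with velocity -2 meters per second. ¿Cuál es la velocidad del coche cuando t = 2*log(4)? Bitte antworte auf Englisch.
Using v(t) = exp(t/2)/2 and substituting t = 2*log(4), we find v = 2.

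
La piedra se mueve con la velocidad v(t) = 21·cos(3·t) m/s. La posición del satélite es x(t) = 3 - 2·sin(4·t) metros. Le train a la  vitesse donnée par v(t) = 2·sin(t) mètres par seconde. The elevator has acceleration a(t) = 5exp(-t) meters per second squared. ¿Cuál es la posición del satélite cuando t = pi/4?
De la ecuación de la posición x(t) = 3 - 2·sin(4·t), sustituimos t = pi/4 para obtener x = 3.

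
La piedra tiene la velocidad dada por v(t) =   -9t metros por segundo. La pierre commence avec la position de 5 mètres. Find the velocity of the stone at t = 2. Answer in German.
Wir haben die Geschwindigkeit v(t) = -9·t. Durch Einsetzen von t = 2: v(2) = -18.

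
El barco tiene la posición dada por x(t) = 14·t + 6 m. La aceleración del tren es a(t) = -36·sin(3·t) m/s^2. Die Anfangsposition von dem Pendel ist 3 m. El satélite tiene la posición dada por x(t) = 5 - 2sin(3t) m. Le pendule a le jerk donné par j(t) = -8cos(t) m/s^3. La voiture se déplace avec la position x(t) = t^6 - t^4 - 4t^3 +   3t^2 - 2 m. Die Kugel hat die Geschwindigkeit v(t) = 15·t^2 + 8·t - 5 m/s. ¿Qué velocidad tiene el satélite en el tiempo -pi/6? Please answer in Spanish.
Para resolver esto, necesitamos tomar 1 derivada de nuestra ecuación de la posición x(t) = 5 - 2·sin(3·t). Tomando d/dt de x(t), encontramos v(t) = -6·cos(3·t). Tenemos la velocidad v(t) = -6·cos(3·t). Sustituyendo t = -pi/6: v(-pi/6) = 0.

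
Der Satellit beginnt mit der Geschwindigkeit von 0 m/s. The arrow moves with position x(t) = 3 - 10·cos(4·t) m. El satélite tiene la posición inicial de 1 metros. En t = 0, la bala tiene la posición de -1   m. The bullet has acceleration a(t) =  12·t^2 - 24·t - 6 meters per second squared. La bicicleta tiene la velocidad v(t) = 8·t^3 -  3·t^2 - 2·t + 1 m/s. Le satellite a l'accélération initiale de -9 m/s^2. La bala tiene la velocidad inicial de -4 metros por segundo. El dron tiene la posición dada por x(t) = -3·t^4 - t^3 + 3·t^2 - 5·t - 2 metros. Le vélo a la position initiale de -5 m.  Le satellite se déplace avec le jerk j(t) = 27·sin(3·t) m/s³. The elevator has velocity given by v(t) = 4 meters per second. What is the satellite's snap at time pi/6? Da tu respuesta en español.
Partiendo de la sacudida j(t) = 27·sin(3·t), tomamos 1 derivada. Derivando la sacudida, obtenemos el snap: s(t) = 81·cos(3·t). Usando s(t) = 81·cos(3·t) y sustituyendo t = pi/6, encontramos s = 0.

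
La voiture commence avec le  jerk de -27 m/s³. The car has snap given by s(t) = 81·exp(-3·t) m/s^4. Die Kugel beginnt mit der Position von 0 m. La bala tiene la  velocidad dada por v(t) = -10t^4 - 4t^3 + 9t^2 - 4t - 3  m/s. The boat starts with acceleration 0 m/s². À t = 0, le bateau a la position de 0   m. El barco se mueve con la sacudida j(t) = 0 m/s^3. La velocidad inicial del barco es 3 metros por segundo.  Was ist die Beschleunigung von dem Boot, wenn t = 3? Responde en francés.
Nous devons intégrer notre équation du jerk j(t) = 0 1 fois. En prenant ∫j(t)dt et en appliquant a(0) = 0, nous trouvons a(t) = 0. De l'équation de l'accélération a(t) = 0, nous substituons t = 3 pour obtenir a = 0.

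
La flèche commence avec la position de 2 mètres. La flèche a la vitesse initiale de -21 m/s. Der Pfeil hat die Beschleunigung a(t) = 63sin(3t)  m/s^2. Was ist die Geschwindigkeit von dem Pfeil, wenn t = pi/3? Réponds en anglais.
To solve this, we need to take 1 integral of our acceleration equation a(t) = 63·sin(3·t). The integral of acceleration is velocity. Using v(0) = -21, we get v(t) = -21·cos(3·t). Using v(t) = -21·cos(3·t) and substituting t = pi/3, we find v = 21.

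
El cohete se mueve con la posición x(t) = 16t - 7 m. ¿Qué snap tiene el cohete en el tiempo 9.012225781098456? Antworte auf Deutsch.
Wir müssen unsere Gleichung für die Position x(t) = 16·t - 7 4-mal ableiten. Mit d/dt von x(t) finden wir v(t) = 16. Durch Ableiten von der Geschwindigkeit erhalten wir die Beschleunigung: a(t) = 0. Durch Ableiten von der Beschleunigung erhalten wir den Ruck: j(t) = 0. Durch Ableiten von dem Ruck erhalten wir den Snap: s(t) = 0. Mit s(t) = 0 und Einsetzen von t = 9.012225781098456, finden wir s = 0.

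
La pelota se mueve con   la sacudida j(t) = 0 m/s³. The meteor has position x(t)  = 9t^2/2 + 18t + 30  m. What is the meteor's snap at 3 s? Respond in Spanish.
Debemos derivar nuestra ecuación de la posición x(t) = 9·t^2/2 + 18·t + 30 4 veces. Derivando la posición, obtenemos la velocidad: v(t) = 9·t + 18. Tomando d/dt de v(t), encontramos a(t) = 9. Derivando la aceleración, obtenemos la sacudida: j(t) = 0. Derivando la sacudida, obtenemos el snap: s(t) = 0. Tenemos el snap s(t) = 0. Sustituyendo t = 3: s(3) = 0.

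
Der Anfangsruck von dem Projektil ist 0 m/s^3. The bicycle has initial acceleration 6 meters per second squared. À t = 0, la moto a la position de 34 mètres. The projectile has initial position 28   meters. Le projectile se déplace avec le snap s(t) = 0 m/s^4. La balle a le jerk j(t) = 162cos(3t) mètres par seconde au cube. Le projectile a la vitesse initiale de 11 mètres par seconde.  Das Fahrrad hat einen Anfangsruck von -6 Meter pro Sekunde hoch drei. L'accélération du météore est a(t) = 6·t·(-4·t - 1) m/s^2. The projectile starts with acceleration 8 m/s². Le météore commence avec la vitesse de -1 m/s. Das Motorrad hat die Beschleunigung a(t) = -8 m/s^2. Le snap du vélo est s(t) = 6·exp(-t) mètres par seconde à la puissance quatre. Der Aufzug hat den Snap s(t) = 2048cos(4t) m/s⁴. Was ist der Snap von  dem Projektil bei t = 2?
Mit s(t) = 0 und Einsetzen von t = 2, finden wir s = 0.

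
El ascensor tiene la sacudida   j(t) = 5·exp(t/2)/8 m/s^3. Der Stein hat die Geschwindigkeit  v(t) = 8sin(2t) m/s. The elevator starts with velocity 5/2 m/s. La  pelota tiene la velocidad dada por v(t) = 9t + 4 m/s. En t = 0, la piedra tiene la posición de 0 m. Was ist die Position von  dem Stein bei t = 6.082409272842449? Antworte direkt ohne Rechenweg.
x(6.082409272842449) = 0.318178076577356.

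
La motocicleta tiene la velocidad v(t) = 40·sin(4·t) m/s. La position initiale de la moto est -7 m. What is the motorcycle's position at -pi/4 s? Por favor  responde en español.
Partiendo de la velocidad v(t) = 40·sin(4·t), tomamos 1 integral. La antiderivada de la velocidad es la posición. Usando x(0) = -7, obtenemos x(t) = 3 - 10·cos(4·t). Tenemos la posición x(t) = 3 - 10·cos(4·t). Sustituyendo t = -pi/4: x(-pi/4) = 13.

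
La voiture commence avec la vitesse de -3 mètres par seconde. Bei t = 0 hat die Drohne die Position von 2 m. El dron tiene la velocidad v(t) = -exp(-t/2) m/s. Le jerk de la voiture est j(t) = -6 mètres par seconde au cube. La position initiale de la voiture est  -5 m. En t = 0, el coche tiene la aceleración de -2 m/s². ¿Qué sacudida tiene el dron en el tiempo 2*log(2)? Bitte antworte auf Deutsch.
Ausgehend von der Geschwindigkeit v(t) = -exp(-t/2), nehmen wir 2 Ableitungen. Die Ableitung von der Geschwindigkeit ergibt die Beschleunigung: a(t) = exp(-t/2)/2. Mit d/dt von a(t) finden wir j(t) = -exp(-t/2)/4. Mit j(t) = -exp(-t/2)/4 und Einsetzen von t = 2*log(2), finden wir j = -1/8.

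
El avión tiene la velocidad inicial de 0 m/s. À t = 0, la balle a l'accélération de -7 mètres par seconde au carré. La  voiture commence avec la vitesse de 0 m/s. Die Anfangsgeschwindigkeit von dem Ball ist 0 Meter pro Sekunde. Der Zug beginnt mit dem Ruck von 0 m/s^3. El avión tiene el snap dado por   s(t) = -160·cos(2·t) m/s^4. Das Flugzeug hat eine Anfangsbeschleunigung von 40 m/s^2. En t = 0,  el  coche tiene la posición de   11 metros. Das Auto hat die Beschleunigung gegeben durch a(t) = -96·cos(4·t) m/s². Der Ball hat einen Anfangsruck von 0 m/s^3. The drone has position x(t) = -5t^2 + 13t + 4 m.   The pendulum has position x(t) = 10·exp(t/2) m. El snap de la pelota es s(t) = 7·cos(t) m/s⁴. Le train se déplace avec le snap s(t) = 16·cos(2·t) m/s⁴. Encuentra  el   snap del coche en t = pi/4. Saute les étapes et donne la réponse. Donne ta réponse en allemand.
Bei t = pi/4, s = -1536.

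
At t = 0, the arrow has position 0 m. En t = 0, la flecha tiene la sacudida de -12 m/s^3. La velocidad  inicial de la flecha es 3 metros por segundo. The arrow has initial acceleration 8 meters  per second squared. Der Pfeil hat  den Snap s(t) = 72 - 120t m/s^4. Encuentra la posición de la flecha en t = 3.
Necesitamos integrar nuestra ecuación del snap s(t) = 72 - 120·t 4 veces. La antiderivada del snap es la sacudida. Usando j(0) = -12, obtenemos j(t) = -60·t^2 + 72·t - 12. La integral de la sacudida es la aceleración. Usando a(0) = 8, obtenemos a(t) = -20·t^3 + 36·t^2 - 12·t + 8. La integral de la aceleración es la velocidad. Usando v(0) = 3, obtenemos v(t) = -5·t^4 + 12·t^3 - 6·t^2 + 8·t + 3. Tomando ∫v(t)dt y aplicando x(0) = 0, encontramos x(t) = -t^5 + 3·t^4 - 2·t^3 + 4·t^2 + 3·t. De la ecuación de la posición x(t) = -t^5 + 3·t^4 - 2·t^3 + 4·t^2 + 3·t, sustituimos t = 3 para obtener x = -9.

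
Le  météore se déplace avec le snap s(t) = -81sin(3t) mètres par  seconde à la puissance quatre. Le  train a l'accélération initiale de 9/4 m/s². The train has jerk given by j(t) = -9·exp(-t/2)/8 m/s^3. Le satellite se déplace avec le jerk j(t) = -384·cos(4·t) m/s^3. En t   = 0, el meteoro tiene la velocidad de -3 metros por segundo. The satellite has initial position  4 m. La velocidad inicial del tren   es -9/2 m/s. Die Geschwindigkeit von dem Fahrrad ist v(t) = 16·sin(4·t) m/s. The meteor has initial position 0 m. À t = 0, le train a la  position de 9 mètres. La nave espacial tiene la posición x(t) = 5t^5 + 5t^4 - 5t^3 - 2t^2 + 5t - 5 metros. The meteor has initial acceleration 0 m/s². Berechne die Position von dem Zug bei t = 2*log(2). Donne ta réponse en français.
Nous devons trouver la primitive de notre équation du jerk j(t) = -9·exp(-t/2)/8 3 fois. En prenant ∫j(t)dt et en appliquant a(0) = 9/4, nous trouvons a(t) = 9·exp(-t/2)/4. La primitive de l'accélération est la vitesse. En utilisant v(0) = -9/2, nous obtenons v(t) = -9·exp(-t/2)/2. La primitive de la vitesse, avec x(0) = 9, donne la position: x(t) = 9·exp(-t/2). En utilisant x(t) = 9·exp(-t/2) et en substituant t = 2*log(2), nous trouvons x = 9/2.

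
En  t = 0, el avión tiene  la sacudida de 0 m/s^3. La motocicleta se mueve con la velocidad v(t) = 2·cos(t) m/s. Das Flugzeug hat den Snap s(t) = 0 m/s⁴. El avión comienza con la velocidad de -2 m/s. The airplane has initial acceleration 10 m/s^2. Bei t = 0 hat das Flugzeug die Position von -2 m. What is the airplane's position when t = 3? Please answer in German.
Um dies zu lösen, müssen wir 4 Stammfunktionen unserer Gleichung für den Snap s(t) = 0 finden. Das Integral von dem Snap ist der Ruck. Mit j(0) = 0 erhalten wir j(t) = 0. Mit ∫j(t)dt und Anwendung von a(0) = 10, finden wir a(t) = 10. Das Integral von der Beschleunigung, mit v(0) = -2, ergibt die Geschwindigkeit: v(t) = 10·t - 2. Mit ∫v(t)dt und Anwendung von x(0) = -2, finden wir x(t) = 5·t^2 - 2·t - 2. Aus der Gleichung für die Position x(t) = 5·t^2 - 2·t - 2, setzen wir t = 3 ein und erhalten x = 37.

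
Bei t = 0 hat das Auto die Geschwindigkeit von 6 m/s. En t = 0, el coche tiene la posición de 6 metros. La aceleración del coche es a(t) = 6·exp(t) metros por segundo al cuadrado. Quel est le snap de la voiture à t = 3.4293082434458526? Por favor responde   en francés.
En partant de l'accélération a(t) = 6·exp(t), nous prenons 2 dérivées. En dérivant l'accélération, nous obtenons le jerk: j(t) = 6·exp(t). En prenant d/dt de j(t), nous trouvons s(t) = 6·exp(t). De l'équation du snap s(t) = 6·exp(t), nous substituons t = 3.4293082434458526 pour obtenir s = 185.131746093824.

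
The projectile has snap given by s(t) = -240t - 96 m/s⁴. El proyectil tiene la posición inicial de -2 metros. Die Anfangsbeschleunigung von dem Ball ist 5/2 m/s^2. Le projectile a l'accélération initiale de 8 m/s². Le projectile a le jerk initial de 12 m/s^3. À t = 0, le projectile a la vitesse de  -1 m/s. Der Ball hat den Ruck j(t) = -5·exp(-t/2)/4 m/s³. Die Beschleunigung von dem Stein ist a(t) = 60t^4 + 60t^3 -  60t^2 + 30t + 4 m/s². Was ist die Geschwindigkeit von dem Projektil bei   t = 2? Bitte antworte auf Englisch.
Starting from snap s(t) = -240·t - 96, we take 3 antiderivatives. Integrating snap and using the initial condition j(0) = 12, we get j(t) = -120·t^2 - 96·t + 12. The integral of jerk, with a(0) = 8, gives acceleration: a(t) = -40·t^3 - 48·t^2 + 12·t + 8. Integrating acceleration and using the initial condition v(0) = -1, we get v(t) = -10·t^4 - 16·t^3 + 6·t^2 + 8·t - 1. We have velocity v(t) = -10·t^4 - 16·t^3 + 6·t^2 + 8·t - 1. Substituting t = 2: v(2) = -249.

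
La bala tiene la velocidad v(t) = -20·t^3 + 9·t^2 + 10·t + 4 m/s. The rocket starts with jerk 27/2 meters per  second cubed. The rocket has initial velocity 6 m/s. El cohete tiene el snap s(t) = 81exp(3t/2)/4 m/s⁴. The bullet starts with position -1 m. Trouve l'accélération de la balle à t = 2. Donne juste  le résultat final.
a(2) = -194.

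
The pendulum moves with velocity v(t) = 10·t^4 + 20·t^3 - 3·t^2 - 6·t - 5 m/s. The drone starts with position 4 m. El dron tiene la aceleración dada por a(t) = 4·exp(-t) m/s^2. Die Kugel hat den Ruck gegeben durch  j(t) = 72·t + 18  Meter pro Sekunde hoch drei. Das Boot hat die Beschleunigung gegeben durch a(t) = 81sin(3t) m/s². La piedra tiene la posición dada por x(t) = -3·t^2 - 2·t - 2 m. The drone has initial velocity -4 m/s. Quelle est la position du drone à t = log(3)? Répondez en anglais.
Starting from acceleration a(t) = 4·exp(-t), we take 2 integrals. Finding the antiderivative of a(t) and using v(0) = -4: v(t) = -4·exp(-t). The antiderivative of velocity is position. Using x(0) = 4, we get x(t) = 4·exp(-t). From the given position equation x(t) = 4·exp(-t), we substitute t = log(3) to get x = 4/3.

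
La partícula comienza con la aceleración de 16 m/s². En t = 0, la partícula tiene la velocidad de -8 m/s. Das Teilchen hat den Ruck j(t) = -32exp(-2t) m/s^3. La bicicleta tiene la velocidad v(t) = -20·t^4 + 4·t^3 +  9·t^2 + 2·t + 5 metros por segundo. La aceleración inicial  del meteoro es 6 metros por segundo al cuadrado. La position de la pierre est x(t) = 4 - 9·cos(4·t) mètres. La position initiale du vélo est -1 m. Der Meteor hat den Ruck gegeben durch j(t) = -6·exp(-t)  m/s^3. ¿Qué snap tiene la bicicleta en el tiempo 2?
Debemos derivar nuestra ecuación de la velocidad v(t) = -20·t^4 + 4·t^3 + 9·t^2 + 2·t + 5 3 veces. Tomando d/dt de v(t), encontramos a(t) = -80·t^3 + 12·t^2 + 18·t + 2. Tomando d/dt de a(t), encontramos j(t) = -240·t^2 + 24·t + 18. La derivada de la sacudida da el snap: s(t) = 24 - 480·t. Usando s(t) = 24 - 480·t y sustituyendo t = 2, encontramos s = -936.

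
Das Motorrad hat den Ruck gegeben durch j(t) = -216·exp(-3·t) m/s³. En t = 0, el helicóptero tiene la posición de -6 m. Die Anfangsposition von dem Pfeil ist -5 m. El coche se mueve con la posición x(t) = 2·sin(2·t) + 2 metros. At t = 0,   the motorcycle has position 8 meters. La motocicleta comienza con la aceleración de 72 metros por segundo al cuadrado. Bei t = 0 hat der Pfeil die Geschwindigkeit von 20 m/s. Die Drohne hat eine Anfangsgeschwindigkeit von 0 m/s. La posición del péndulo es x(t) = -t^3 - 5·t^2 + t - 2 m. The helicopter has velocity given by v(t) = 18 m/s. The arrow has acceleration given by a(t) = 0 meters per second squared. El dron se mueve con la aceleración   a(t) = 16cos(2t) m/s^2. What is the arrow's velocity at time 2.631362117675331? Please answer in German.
Wir müssen das Integral unserer Gleichung für die Beschleunigung a(t) = 0 1-mal finden. Die Stammfunktion von der Beschleunigung ist die Geschwindigkeit. Mit v(0) = 20 erhalten wir v(t) = 20. Aus der Gleichung für die Geschwindigkeit v(t) = 20, setzen wir t = 2.631362117675331 ein und erhalten v = 20.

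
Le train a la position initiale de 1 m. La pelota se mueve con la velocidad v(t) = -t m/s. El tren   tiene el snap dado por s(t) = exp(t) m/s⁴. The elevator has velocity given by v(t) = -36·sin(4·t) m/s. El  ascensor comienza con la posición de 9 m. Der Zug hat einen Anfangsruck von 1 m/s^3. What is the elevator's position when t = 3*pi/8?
We need to integrate our velocity equation v(t) = -36·sin(4·t) 1 time. The integral of velocity is position. Using x(0) = 9, we get x(t) = 9·cos(4·t). From the given position equation x(t) = 9·cos(4·t), we substitute t = 3*pi/8 to get x = 0.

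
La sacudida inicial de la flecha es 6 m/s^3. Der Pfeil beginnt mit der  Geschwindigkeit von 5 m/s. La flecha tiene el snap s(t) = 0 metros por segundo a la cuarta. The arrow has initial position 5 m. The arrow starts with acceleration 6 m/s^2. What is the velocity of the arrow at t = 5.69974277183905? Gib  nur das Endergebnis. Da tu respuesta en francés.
La vitesse à t = 5.69974277183905 est v = 136.659659626429.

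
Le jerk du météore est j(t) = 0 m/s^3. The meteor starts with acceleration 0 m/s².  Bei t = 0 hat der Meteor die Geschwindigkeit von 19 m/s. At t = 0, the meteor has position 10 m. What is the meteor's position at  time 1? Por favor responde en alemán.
Wir müssen das Integral unserer Gleichung für den Ruck j(t) = 0 3-mal finden. Durch Integration von dem Ruck und Verwendung der Anfangsbedingung a(0) = 0, erhalten wir a(t) = 0. Durch Integration von der Beschleunigung und Verwendung der Anfangsbedingung v(0) = 19, erhalten wir v(t) = 19. Mit ∫v(t)dt und Anwendung von x(0) = 10, finden wir x(t) = 19·t + 10. Aus der Gleichung für die Position x(t) = 19·t + 10, setzen wir t = 1 ein und erhalten x = 29.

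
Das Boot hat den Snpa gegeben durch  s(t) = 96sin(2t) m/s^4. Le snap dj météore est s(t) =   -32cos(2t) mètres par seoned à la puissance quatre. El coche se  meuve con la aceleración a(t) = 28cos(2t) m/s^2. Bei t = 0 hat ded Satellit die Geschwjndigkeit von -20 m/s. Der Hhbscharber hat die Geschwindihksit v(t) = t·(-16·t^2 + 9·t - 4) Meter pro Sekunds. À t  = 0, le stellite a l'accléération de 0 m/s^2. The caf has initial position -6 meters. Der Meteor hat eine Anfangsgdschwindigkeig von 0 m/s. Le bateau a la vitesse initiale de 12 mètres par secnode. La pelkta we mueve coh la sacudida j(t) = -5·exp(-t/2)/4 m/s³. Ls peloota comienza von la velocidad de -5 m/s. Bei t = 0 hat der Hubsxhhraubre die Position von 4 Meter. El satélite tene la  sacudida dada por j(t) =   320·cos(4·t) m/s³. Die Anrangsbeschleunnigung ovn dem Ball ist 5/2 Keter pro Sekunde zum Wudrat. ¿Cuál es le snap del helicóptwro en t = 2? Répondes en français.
En partant de la vitesse v(t) = t·(-16·t^2 + 9·t - 4), nous prenons 3 dérivées. En prenant d/dt de v(t), nous trouvons a(t) = -16·t^2 + t·(9 - 32·t) + 9·t - 4. En prenant d/dt de a(t), nous trouvons j(t) = 18 - 96·t. En prenant d/dt de j(t), nous trouvons s(t) = -96. Nous avons le snap s(t) = -96. En substituant t = 2: s(2) = -96.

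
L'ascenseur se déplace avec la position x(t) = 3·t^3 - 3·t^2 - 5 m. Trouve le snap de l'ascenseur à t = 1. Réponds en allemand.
Wir müssen unsere Gleichung für die Position x(t) = 3·t^3 - 3·t^2 - 5 4-mal ableiten. Durch Ableiten von der Position erhalten wir die Geschwindigkeit: v(t) = 9·t^2 - 6·t. Durch Ableiten von der Geschwindigkeit erhalten wir die Beschleunigung: a(t) = 18·t - 6. Mit d/dt von a(t) finden wir j(t) = 18. Durch Ableiten von dem Ruck erhalten wir den Snap: s(t) = 0. Mit s(t) = 0 und Einsetzen von t = 1, finden wir s = 0.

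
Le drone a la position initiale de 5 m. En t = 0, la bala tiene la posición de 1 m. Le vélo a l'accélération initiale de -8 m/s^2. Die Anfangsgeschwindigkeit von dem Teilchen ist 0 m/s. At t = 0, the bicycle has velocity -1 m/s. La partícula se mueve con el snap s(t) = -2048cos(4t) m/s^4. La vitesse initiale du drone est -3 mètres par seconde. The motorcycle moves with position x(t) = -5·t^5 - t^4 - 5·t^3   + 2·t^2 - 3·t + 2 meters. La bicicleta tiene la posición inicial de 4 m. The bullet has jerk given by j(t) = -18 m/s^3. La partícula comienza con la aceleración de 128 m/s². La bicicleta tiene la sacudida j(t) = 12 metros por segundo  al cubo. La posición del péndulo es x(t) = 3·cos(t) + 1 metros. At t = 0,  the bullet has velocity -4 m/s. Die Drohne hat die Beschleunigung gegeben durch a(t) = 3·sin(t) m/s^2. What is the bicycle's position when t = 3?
To solve this, we need to take 3 integrals of our jerk equation j(t) = 12. Finding the antiderivative of j(t) and using a(0) = -8: a(t) = 12·t - 8. Integrating acceleration and using the initial condition v(0) = -1, we get v(t) = 6·t^2 - 8·t - 1. Finding the integral of v(t) and using x(0) = 4: x(t) = 2·t^3 - 4·t^2 - t + 4. From the given position equation x(t) = 2·t^3 - 4·t^2 - t + 4, we substitute t = 3 to get x = 19.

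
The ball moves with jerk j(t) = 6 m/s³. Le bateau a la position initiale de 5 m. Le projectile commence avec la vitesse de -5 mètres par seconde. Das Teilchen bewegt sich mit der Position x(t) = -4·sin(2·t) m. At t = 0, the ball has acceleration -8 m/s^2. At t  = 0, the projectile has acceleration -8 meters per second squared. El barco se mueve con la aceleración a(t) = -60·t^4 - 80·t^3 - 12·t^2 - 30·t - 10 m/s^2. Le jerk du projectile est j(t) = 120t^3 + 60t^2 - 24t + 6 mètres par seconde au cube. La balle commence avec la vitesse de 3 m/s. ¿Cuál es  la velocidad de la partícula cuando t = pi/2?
Para resolver esto, necesitamos tomar 1 derivada de nuestra ecuación de la posición x(t) = -4·sin(2·t). Tomando d/dt de x(t), encontramos v(t) = -8·cos(2·t). Tenemos la velocidad v(t) = -8·cos(2·t). Sustituyendo t = pi/2: v(pi/2) = 8.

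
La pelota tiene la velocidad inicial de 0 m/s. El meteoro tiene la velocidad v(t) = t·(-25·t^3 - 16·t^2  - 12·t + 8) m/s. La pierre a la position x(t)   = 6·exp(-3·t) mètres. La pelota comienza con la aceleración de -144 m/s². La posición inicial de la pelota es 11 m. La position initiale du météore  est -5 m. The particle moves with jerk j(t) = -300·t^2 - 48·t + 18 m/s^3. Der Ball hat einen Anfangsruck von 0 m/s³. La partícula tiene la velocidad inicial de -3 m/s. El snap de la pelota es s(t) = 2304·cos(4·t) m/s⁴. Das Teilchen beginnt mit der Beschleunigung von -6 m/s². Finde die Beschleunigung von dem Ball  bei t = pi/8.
Wir müssen unsere Gleichung für den Snap s(t) = 2304·cos(4·t) 2-mal integrieren. Durch Integration von dem Snap und Verwendung der Anfangsbedingung j(0) = 0, erhalten wir j(t) = 576·sin(4·t). Das Integral von dem Ruck, mit a(0) = -144, ergibt die Beschleunigung: a(t) = -144·cos(4·t). Aus der Gleichung für die Beschleunigung a(t) = -144·cos(4·t), setzen wir t = pi/8 ein und erhalten a = 0.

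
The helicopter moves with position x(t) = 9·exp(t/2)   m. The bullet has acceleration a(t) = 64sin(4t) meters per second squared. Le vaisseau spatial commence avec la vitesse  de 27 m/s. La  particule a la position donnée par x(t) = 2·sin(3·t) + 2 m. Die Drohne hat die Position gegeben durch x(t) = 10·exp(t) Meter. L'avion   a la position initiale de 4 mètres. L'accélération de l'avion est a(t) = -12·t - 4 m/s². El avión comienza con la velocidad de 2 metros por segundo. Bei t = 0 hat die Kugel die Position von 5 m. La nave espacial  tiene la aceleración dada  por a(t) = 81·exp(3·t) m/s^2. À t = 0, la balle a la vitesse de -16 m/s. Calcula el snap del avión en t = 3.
Debemos derivar nuestra ecuación de la aceleración a(t) = -12·t - 4 2 veces. Derivando la aceleración, obtenemos la sacudida: j(t) = -12. Derivando la sacudida, obtenemos el snap: s(t) = 0. De la ecuación del snap s(t) = 0, sustituimos t = 3 para obtener s = 0.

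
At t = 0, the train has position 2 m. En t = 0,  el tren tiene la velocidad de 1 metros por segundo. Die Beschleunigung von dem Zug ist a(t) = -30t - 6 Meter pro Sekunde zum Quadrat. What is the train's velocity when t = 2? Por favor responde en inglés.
We need to integrate our acceleration equation a(t) = -30·t - 6 1 time. The integral of acceleration is velocity. Using v(0) = 1, we get v(t) = -15·t^2 - 6·t + 1. From the given velocity equation v(t) = -15·t^2 - 6·t + 1, we substitute t = 2 to get v = -71.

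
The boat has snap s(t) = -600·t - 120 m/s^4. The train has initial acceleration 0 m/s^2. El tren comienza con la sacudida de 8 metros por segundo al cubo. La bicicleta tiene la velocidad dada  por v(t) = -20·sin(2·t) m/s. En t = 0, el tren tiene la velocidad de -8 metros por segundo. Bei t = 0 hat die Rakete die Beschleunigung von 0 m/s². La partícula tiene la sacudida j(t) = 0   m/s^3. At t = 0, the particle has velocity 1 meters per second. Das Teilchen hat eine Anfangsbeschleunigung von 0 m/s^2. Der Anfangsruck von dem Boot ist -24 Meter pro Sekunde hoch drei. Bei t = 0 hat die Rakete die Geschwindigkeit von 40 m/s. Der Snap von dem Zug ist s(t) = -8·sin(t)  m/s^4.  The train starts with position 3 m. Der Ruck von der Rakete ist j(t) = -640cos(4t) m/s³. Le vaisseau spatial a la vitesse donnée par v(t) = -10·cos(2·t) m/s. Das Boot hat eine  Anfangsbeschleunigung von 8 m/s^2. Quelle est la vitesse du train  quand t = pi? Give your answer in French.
Nous devons trouver la primitive de notre équation du snap s(t) = -8·sin(t) 3 fois. La primitive du snap, avec j(0) = 8, donne le jerk: j(t) = 8·cos(t). L'intégrale du jerk, avec a(0) = 0, donne l'accélération: a(t) = 8·sin(t). La primitive de l'accélération est la vitesse. En utilisant v(0) = -8, nous obtenons v(t) = -8·cos(t). De l'équation de la vitesse v(t) = -8·cos(t), nous substituons t = pi pour obtenir v = 8.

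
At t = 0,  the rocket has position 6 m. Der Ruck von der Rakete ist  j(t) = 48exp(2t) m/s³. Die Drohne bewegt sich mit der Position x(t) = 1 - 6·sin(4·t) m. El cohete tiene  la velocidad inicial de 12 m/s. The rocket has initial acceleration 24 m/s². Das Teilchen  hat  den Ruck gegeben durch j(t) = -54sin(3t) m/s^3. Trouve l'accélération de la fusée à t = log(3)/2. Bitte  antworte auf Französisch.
En partant du jerk j(t) = 48·exp(2·t), nous prenons 1 intégrale. L'intégrale du jerk est l'accélération. En utilisant a(0) = 24, nous obtenons a(t) = 24·exp(2·t). De l'équation de l'accélération a(t) = 24·exp(2·t), nous substituons t = log(3)/2 pour obtenir a = 72.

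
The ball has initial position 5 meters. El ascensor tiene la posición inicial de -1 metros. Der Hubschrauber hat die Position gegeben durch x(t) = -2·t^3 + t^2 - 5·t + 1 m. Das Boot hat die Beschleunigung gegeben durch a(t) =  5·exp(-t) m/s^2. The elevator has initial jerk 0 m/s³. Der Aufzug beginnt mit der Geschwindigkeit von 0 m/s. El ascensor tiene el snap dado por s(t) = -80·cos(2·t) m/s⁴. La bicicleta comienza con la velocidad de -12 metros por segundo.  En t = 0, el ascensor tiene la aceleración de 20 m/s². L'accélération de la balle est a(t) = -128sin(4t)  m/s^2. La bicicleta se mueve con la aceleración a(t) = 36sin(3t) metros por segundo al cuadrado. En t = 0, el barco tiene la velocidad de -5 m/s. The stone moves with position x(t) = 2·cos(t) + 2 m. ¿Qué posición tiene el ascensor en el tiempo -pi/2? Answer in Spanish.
Necesitamos integrar nuestra ecuación del snap s(t) = -80·cos(2·t) 4 veces. Integrando el snap y usando la condición inicial j(0) = 0, obtenemos j(t) = -40·sin(2·t). Integrando la sacudida y usando la condición inicial a(0) = 20, obtenemos a(t) = 20·cos(2·t). La antiderivada de la aceleración, con v(0) = 0, da la velocidad: v(t) = 10·sin(2·t). Integrando la velocidad y usando la condición inicial x(0) = -1, obtenemos x(t) = 4 - 5·cos(2·t). Tenemos la posición x(t) = 4 - 5·cos(2·t). Sustituyendo t = -pi/2: x(-pi/2) = 9.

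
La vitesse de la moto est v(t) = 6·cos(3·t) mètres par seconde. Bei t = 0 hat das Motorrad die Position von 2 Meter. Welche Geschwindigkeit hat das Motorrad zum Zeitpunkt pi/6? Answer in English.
We have velocity v(t) = 6·cos(3·t). Substituting t = pi/6: v(pi/6) = 0.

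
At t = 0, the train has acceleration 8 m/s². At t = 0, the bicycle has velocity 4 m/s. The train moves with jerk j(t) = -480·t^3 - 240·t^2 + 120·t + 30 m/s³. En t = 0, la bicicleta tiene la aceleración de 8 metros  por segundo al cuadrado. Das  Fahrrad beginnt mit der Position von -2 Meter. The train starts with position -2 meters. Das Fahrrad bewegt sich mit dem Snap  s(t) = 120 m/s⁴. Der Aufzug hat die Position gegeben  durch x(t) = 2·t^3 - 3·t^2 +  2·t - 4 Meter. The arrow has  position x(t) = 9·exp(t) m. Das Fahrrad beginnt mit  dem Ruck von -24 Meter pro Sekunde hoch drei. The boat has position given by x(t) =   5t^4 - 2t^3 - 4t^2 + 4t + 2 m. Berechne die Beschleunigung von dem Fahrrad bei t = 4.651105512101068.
Ausgehend von dem Snap s(t) = 120, nehmen wir 2 Stammfunktionen. Die Stammfunktion von dem Snap, mit j(0) = -24, ergibt den Ruck: j(t) = 120·t - 24. Durch Integration von dem Ruck und Verwendung der Anfangsbedingung a(0) = 8, erhalten wir a(t) = 60·t^2 - 24·t + 8. Mit a(t) = 60·t^2 - 24·t + 8 und Einsetzen von t = 4.651105512101068, finden wir a = 1194.34041679139.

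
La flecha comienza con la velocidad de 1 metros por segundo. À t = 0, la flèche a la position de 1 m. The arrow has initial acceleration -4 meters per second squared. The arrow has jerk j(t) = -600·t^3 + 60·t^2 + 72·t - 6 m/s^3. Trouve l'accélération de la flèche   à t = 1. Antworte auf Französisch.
Pour résoudre ceci, nous devons prendre 1 primitive de notre équation du jerk j(t) = -600·t^3 + 60·t^2 + 72·t - 6. La primitive du jerk, avec a(0) = -4, donne l'accélération: a(t) = -150·t^4 + 20·t^3 + 36·t^2 - 6·t - 4. En utilisant a(t) = -150·t^4 + 20·t^3 + 36·t^2 - 6·t - 4 et en substituant t = 1, nous trouvons a = -104.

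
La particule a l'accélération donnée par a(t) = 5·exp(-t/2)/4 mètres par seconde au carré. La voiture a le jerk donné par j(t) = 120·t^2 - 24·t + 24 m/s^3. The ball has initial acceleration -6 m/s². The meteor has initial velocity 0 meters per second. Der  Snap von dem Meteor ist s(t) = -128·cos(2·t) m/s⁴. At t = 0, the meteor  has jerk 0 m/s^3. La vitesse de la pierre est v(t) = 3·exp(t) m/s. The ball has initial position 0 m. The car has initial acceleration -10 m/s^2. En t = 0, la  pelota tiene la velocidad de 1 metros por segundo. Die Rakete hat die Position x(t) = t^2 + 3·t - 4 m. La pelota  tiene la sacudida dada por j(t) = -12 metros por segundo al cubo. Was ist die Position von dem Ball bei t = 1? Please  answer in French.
Pour résoudre ceci, nous devons prendre 3 intégrales de notre équation du jerk j(t) = -12. En prenant ∫j(t)dt et en appliquant a(0) = -6, nous trouvons a(t) = -12·t - 6. En prenant ∫a(t)dt et en appliquant v(0) = 1, nous trouvons v(t) = -6·t^2 - 6·t + 1. En intégrant la vitesse et en utilisant la condition initiale x(0) = 0, nous obtenons x(t) = -2·t^3 - 3·t^2 + t. Nous avons la position x(t) = -2·t^3 - 3·t^2 + t. En substituant t = 1: x(1) = -4.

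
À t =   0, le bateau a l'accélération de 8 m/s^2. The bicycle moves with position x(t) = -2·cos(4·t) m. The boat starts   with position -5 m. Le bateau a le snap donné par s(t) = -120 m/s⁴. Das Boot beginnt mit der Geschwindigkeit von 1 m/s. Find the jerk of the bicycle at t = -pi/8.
We must differentiate our position equation x(t) = -2·cos(4·t) 3 times. The derivative of position gives velocity: v(t) = 8·sin(4·t). Taking d/dt of v(t), we find a(t) = 32·cos(4·t). The derivative of acceleration gives jerk: j(t) = -128·sin(4·t). From the given jerk equation j(t) = -128·sin(4·t), we substitute t = -pi/8 to get j = 128.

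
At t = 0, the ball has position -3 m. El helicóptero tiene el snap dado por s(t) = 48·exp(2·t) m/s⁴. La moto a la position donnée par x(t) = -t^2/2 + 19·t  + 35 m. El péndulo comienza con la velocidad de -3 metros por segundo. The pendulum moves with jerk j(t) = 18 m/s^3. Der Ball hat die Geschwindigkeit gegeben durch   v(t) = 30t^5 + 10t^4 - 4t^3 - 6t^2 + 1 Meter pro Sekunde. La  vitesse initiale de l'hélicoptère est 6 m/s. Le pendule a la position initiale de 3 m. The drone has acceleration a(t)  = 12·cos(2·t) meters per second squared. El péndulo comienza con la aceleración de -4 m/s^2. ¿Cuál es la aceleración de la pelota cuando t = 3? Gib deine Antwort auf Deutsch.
Ausgehend von der Geschwindigkeit v(t) = 30·t^5 + 10·t^4 - 4·t^3 - 6·t^2 + 1, nehmen wir 1 Ableitung. Die Ableitung von der Geschwindigkeit ergibt die Beschleunigung: a(t) = 150·t^4 + 40·t^3 - 12·t^2 - 12·t. Mit a(t) = 150·t^4 + 40·t^3 - 12·t^2 - 12·t und Einsetzen von t = 3, finden wir a = 13086.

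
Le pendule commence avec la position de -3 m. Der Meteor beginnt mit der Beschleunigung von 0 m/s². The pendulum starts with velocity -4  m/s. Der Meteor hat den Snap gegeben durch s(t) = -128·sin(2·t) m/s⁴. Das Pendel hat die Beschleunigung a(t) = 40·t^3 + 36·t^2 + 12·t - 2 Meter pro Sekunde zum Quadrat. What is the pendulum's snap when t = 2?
Starting from acceleration a(t) = 40·t^3 + 36·t^2 + 12·t - 2, we take 2 derivatives. Differentiating acceleration, we get jerk: j(t) = 120·t^2 + 72·t + 12. Differentiating jerk, we get snap: s(t) = 240·t + 72. From the given snap equation s(t) = 240·t + 72, we substitute t = 2 to get s = 552.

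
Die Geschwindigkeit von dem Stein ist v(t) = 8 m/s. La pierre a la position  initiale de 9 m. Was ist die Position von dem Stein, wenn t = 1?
Wir müssen unsere Gleichung für die Geschwindigkeit v(t) = 8 1-mal integrieren. Durch Integration von der Geschwindigkeit und Verwendung der Anfangsbedingung x(0) = 9, erhalten wir x(t) = 8·t + 9. Mit x(t) = 8·t + 9 und Einsetzen von t = 1, finden wir x = 17.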